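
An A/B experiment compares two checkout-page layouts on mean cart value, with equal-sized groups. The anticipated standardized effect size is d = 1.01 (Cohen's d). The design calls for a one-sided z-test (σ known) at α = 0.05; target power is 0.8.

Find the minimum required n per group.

Set Φ(δ − 1.645) = 0.8; then δ − 1.645 = Φ⁻¹(0.8) = 0.842, giving δ = 2.486.
δ = d·√(n/2) ⇒ n = 2(δ/d)² = 2 × (2.486 / 1.01)² = 12.12.
Rounding up, n = 13 per group.

n = 13 per group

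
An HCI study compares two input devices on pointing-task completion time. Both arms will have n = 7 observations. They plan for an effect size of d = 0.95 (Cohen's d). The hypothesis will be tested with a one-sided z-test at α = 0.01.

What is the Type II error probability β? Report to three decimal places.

Noncentrality parameter: δ = d·√(n/2) = 0.95 × √(7/2) = 1.7773
Critical value for a one-sided test at α = 0.01: z_α = 2.326.
Power = P(Z > 2.326 − δ) = Φ(-0.549) = 0.2915.
Type II error: β = 1 − power = 1 − 0.2915 = 0.7085.

β ≈ 0.709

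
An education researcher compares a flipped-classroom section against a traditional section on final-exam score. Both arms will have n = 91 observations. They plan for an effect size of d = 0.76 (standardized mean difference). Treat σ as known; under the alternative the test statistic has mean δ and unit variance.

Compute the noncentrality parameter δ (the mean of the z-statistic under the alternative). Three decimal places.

δ ≈ 5.126

δ = d·√(n/2) = 0.76 × √(91/2) = 5.1265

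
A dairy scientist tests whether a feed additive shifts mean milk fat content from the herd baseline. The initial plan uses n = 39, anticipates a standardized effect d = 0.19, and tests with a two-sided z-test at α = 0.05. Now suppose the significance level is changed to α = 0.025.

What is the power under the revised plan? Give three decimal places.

δ = d·√n = 0.19 × √39 = 1.1865 (unchanged). New critical value: z_{0.0125} = 2.241.
Revised power = Φ(δ − 2.241) + Φ(−δ − 2.241) = Φ(-1.055) + Φ(-3.428) = 0.1457 + 0.0003 = 0.1461.

Power ≈ 0.146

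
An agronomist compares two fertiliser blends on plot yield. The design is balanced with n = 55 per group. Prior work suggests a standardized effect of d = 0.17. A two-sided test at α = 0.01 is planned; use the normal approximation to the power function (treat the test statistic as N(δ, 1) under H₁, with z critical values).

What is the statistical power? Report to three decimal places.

Noncentrality parameter: δ = d·√(n/2) = 0.17 × √(55/2) = 0.8915
Two-sided α = 0.01 → critical value z_{0.005} = 2.576.
Power = Φ(δ − 2.576) + Φ(−δ − 2.576) = Φ(-1.684) + Φ(-3.467) = 0.0461 + 0.0003 = 0.0463.

Power ≈ 0.046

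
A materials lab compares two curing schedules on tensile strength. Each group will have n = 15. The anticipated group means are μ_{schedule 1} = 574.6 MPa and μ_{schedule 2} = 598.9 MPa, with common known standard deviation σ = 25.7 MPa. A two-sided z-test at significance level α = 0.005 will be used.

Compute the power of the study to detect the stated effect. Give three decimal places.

Standardized effect: d = |μ_{schedule 1} − μ_{schedule 2}| / σ = |574.6 − 598.9| / 25.7 = 0.9455
Noncentrality parameter: δ = d·√(n/2) = 0.9455 × √(15/2) = 2.5894
Two-sided α = 0.005 → critical value z_{0.0025} = 2.807.
Power = Φ(δ − 2.807) + Φ(−δ − 2.807) = Φ(-0.218) + Φ(-5.396) = 0.4139 + 0.0000 = 0.4139.

Power ≈ 0.414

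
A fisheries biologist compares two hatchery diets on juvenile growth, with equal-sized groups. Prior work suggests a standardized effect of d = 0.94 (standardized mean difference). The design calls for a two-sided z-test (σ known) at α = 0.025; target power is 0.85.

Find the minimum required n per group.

n = 25 per group

Set Φ(δ − 2.241) = 0.85; then δ − 2.241 = Φ⁻¹(0.85) = 1.036, giving δ = 3.278.
(For δ > 0 the lower-tail rejection region contributes negligibly to power, so the one-term inversion is standard.)
δ = d·√(n/2) ⇒ n = 2(δ/d)² = 2 × (3.278 / 0.94)² = 24.32.
Rounding up, n = 25 per group.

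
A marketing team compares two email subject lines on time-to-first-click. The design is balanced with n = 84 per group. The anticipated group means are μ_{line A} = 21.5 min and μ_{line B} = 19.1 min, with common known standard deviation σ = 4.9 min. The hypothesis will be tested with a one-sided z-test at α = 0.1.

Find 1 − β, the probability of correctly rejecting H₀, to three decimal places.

Standardized effect: d = |μ_{line A} − μ_{line B}| / σ = |21.5 − 19.1| / 4.9 = 0.4898
Noncentrality parameter: δ = d·√(n/2) = 0.4898 × √(84/2) = 3.1742
One-sided α = 0.1 → critical value z_{0.1} = 1.282.
Power = P(Z > 1.282 − δ) = Φ(1.893) = 0.9708.

Power ≈ 0.971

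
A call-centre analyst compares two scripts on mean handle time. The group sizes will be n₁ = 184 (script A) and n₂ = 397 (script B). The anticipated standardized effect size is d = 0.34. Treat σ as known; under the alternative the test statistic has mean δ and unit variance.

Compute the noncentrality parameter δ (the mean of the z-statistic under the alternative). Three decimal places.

δ ≈ 3.812

The noncentrality parameter scales effect size by the design's sample-size factor: δ = d / √(1/n₁ + 1/n₂) = 0.34 / √(1/184 + 1/397) = 3.8124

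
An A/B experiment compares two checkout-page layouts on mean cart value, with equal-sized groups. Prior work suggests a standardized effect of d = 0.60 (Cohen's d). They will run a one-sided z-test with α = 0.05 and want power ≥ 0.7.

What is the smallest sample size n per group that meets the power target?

Set Φ(δ − 1.645) = 0.7; then δ − 1.645 = Φ⁻¹(0.7) = 0.524, giving δ = 2.169.
δ = d·√(n/2) ⇒ n = 2(δ/d)² = 2 × (2.169 / 0.60)² = 26.14.
Round up to the next whole unit.

n = 27 per group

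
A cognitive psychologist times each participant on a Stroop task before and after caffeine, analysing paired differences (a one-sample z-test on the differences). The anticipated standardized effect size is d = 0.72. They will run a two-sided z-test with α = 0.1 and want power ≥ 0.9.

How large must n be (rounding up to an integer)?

Set Φ(δ − 1.645) = 0.9; then δ − 1.645 = Φ⁻¹(0.9) = 1.282, giving δ = 2.926.
(Ignoring the negligible lower-tail rejection probability gives the usual closed-form inversion.)
δ = d·√n ⇒ n = (δ/d)² = (2.926 / 0.72)² = 16.52.
Rounding up, n = 17.

n = 17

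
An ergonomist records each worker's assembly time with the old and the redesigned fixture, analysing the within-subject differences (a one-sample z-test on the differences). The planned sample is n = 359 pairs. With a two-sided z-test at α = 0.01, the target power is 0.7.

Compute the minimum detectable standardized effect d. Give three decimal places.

Required noncentrality: δ = z_{0.005} + z_{0.30} = 2.576 + 0.524 = 3.100.
(The second rejection-region term Φ(−δ − z_{α/2}) is negligible and dropped.)
δ = d·√n ⇒ d = δ/√n = 3.100/√359 = 0.1636.

d ≈ 0.164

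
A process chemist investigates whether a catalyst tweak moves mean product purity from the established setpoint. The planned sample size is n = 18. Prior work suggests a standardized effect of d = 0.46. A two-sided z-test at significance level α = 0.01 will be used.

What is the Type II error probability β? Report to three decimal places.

β ≈ 0.734

Noncentrality parameter: δ = d·√n = 0.46 × √18 = 1.9516
Two-sided α = 0.01 → critical value z_{0.005} = 2.576.
Power = Φ(δ − 2.576) + Φ(−δ − 2.576) = Φ(-0.624) + Φ(-4.527) = 0.2662 + 0.0000 = 0.2662.
Type II error: β = 1 − power = 1 − 0.2662 = 0.7338.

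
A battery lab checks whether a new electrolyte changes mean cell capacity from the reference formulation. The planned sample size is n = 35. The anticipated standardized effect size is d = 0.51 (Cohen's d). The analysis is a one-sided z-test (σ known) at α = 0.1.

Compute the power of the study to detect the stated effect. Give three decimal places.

Noncentrality parameter: δ = d·√n = 0.51 × √35 = 3.0172
Critical value for a one-sided test at α = 0.1: z_α = 1.282.
Power = Φ(δ − 1.282) = Φ(1.736) = 0.9587.

Power ≈ 0.959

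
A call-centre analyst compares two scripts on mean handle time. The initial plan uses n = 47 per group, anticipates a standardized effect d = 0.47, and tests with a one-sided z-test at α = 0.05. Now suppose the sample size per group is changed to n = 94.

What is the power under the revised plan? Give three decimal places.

Power ≈ 0.943

With n = 94 per group: δ = d·√(n/2) = 0.47 × √(94/2) = 3.2222. Critical value z_{0.05} = 1.645.
Revised power = P(Z > 1.645 − δ) = Φ(1.577) = 0.9426.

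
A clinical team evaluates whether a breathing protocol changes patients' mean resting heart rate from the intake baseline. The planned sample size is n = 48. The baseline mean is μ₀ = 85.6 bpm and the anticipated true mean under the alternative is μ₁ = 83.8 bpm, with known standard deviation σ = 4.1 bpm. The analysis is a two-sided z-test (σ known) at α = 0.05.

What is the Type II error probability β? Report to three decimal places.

Standardized effect: d = |μ₁ − μ₀| / σ = |83.8 − 85.6| / 4.1 = 0.4390
Noncentrality parameter: δ = d·√n = 0.4390 × √48 = 3.0417
Critical value for a two-sided test at α = 0.05: z_{α/2} = 1.960.
Power = Φ(δ − 1.960) + Φ(−δ − 1.960) = Φ(1.082) + Φ(-5.002) = 0.8603 + 0.0000 = 0.8603.
Type II error: β = 1 − power = 1 − 0.8603 = 0.1397.

β ≈ 0.140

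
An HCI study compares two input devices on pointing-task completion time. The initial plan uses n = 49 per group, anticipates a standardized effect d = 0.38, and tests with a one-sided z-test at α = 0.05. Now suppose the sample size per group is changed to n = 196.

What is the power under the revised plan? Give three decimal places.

Power ≈ 0.983

With n = 196 per group: δ = d·√(n/2) = 0.38 × √(196/2) = 3.7618. Critical value z_{0.05} = 1.645.
Revised power = P(Z > 1.645 − δ) = Φ(2.117) = 0.9829.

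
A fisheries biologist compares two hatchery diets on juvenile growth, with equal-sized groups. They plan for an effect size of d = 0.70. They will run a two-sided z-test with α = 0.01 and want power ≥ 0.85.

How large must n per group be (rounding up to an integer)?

Set Φ(δ − 2.576) = 0.85; then δ − 2.576 = Φ⁻¹(0.85) = 1.036, giving δ = 3.612.
(For δ > 0 the lower-tail rejection region contributes negligibly to power, so the one-term inversion is standard.)
δ = d·√(n/2) ⇒ n = 2(δ/d)² = 2 × (3.612 / 0.70)² = 53.26.
Round up to the next whole unit.

n = 54 per group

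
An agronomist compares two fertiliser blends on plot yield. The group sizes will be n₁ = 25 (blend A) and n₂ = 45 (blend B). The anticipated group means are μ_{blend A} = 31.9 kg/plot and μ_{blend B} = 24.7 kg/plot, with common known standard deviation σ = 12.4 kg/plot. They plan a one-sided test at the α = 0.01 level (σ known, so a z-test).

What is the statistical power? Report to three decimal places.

Power ≈ 0.501

Standardized effect: d = |μ_{blend A} − μ_{blend B}| / σ = |31.9 − 24.7| / 12.4 = 0.5806
Noncentrality parameter: δ = d / √(1/n₁ + 1/n₂) = 0.5806 / √(1/25 + 1/45) = 2.3278
Critical value for a one-sided test at α = 0.01: z_α = 2.326.
Power = P(Z > 2.326 − δ) = Φ(0.001) = 0.5006.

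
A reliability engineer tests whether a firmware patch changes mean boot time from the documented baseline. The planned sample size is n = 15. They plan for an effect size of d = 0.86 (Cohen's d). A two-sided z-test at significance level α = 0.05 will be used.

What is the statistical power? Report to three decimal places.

Power ≈ 0.915

Noncentrality parameter: δ = d·√n = 0.86 × √15 = 3.3308
Two-sided α = 0.05 → critical value z_{0.025} = 1.960.
Power = Φ(δ − 1.960) + Φ(−δ − 1.960) = Φ(1.371) + Φ(-5.291) = 0.9148 + 0.0000 = 0.9148.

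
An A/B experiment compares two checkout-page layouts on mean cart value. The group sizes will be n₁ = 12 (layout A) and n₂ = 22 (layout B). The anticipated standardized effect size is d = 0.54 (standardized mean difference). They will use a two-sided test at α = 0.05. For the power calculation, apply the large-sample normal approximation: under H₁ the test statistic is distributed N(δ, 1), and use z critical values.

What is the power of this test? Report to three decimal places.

Noncentrality parameter: δ = d / √(1/n₁ + 1/n₂) = 0.54 / √(1/12 + 1/22) = 1.5047
Two-sided α = 0.05 → critical value z_{0.025} = 1.960.
Power = Φ(δ − 1.960) + Φ(−δ − 1.960) = Φ(-0.455) + Φ(-3.465) = 0.3245 + 0.0003 = 0.3247.

Power ≈ 0.325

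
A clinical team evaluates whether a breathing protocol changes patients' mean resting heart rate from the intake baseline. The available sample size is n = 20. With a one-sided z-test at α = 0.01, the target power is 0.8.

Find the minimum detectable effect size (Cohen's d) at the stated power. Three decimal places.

d ≈ 0.708

Need Φ(δ − 2.326) = 0.8, so δ = 2.326 + 0.842 = 3.168.
δ = d·√n ⇒ d = δ/√n = 3.168/√20 = 0.7084.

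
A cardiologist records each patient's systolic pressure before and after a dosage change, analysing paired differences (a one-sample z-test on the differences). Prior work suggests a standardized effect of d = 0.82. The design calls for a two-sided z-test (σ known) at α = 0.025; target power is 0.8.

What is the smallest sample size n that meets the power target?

For power 0.8 need Φ(δ − z_{0.0125}) = 0.8, so δ = z_{0.0125} + z_{0.20} = 2.241 + 0.842 = 3.083.
(The Φ(−δ − z_{α/2}) term is vanishingly small for δ > 0 and is dropped in the standard sample-size formula.)
δ = d·√n ⇒ n = (δ/d)² = (3.083 / 0.82)² = 14.14.
Round up to the next whole unit.

n = 15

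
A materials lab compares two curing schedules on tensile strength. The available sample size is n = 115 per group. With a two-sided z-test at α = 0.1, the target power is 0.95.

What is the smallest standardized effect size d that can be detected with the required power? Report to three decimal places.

d ≈ 0.434

Required noncentrality: δ = z_{0.05} + z_{0.05} = 1.645 + 1.645 = 3.290.
(Lower-tail contribution to power is negligible for δ > 0.)
δ = d·√(n/2) ⇒ d = δ/√(n/2) = 3.290/√(115/2) = 0.4338.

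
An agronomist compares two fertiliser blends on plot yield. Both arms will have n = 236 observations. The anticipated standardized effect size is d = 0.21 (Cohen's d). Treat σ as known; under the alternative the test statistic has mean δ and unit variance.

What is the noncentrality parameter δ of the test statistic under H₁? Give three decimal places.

δ = d·√(n/2) = 0.21 × √(236/2) = 2.2812

δ ≈ 2.281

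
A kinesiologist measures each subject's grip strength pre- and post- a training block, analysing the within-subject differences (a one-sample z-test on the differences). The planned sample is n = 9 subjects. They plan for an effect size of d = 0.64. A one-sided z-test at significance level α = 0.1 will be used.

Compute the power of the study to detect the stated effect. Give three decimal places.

Noncentrality parameter: δ = d·√n = 0.64 × √9 = 1.9200
Critical value for a one-sided test at α = 0.1: z_α = 1.282.
Power = Φ(δ − 1.282) = Φ(0.638) = 0.7384.

Power ≈ 0.738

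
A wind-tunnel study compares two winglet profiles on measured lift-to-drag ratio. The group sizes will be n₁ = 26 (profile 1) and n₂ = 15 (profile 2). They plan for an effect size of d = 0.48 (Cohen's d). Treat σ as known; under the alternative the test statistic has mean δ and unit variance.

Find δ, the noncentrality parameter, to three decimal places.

δ ≈ 1.480

δ = d / √(1/n₁ + 1/n₂) = 0.48 / √(1/26 + 1/15) = 1.4804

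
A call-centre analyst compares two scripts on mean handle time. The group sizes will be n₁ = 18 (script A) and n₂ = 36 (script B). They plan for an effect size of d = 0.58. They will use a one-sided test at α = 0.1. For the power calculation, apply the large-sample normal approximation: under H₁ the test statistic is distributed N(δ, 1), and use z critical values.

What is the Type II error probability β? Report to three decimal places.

β ≈ 0.233

Noncentrality parameter: δ = d / √(1/n₁ + 1/n₂) = 0.58 / √(1/18 + 1/36) = 2.0092
Critical value for a one-sided test at α = 0.1: z_α = 1.282.
Power = Φ(δ − 1.282) = Φ(0.728) = 0.7666.
Type II error: β = 1 − power = 1 − 0.7666 = 0.2334.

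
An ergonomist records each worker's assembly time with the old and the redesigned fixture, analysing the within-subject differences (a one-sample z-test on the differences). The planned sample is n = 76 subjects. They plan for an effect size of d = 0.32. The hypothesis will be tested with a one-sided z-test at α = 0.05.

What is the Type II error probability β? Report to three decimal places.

β ≈ 0.126

Noncentrality parameter: δ = d·√n = 0.32 × √76 = 2.7897
One-sided α = 0.05 → critical value z_{0.05} = 1.645.
Power = P(Z > 1.645 − δ) = Φ(1.145) = 0.8739.
Type II error: β = 1 − power = 1 − 0.8739 = 0.1261.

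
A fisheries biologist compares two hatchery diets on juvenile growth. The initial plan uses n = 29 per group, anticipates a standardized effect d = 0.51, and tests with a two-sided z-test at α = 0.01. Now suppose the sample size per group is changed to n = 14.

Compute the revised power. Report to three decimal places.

Power ≈ 0.110

With n = 14 per group: δ = d·√(n/2) = 0.51 × √(14/2) = 1.3493. Critical value z_{0.005} = 2.576.
Revised power = Φ(δ − 2.576) + Φ(−δ − 2.576) = Φ(-1.226) + Φ(-3.925) = 0.1100 + 0.0000 = 0.1100.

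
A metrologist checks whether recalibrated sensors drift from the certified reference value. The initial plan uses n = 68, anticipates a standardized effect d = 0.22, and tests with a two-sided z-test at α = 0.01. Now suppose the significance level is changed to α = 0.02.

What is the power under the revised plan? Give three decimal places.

δ = d·√n = 0.22 × √68 = 1.8142 (unchanged). New critical value: z_{0.01} = 2.326.
Revised power = Φ(δ − 2.326) + Φ(−δ − 2.326) = Φ(-0.512) + Φ(-4.141) = 0.3043 + 0.0000 = 0.3043.

Power ≈ 0.304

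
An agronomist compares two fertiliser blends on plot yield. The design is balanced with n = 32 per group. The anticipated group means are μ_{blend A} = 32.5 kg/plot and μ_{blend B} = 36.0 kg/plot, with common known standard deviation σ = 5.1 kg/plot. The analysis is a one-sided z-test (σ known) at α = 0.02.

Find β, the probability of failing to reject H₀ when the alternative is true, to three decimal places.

β ≈ 0.245

Standardized effect: d = |μ_{blend A} − μ_{blend B}| / σ = |32.5 − 36.0| / 5.1 = 0.6863
Noncentrality parameter: λ = d·√(n/2) = 0.6863 × √(32/2) = 2.7451
One-sided α = 0.02 → critical value z_{0.02} = 2.054.
Power = Φ(λ − 2.054) = Φ(0.691) = 0.7553.
Type II error: β = 1 − power = 1 − 0.7553 = 0.2447.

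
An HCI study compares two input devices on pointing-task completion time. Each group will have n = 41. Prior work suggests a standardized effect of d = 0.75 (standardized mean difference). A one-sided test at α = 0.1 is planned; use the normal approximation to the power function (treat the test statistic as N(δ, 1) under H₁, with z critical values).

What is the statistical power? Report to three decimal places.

Power ≈ 0.983

Noncentrality parameter: δ = d·√(n/2) = 0.75 × √(41/2) = 3.3958
One-sided α = 0.1 → critical value z_{0.1} = 1.282.
Power = P(Z > 1.282 − δ) = Φ(2.114) = 0.9828.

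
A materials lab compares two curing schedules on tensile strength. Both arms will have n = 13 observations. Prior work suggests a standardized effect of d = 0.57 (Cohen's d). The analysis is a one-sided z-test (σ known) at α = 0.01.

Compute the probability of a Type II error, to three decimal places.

β ≈ 0.809

Noncentrality parameter: δ = d·√(n/2) = 0.57 × √(13/2) = 1.4532
Critical value for a one-sided test at α = 0.01: z_α = 2.326.
Power = P(Z > 2.326 − δ) = Φ(-0.873) = 0.1913.
Type II error: β = 1 − power = 1 − 0.1913 = 0.8087.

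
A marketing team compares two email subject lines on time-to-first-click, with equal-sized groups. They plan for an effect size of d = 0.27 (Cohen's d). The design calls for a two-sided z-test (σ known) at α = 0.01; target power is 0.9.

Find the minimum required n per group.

Set Φ(δ − 2.576) = 0.9; then δ − 2.576 = Φ⁻¹(0.9) = 1.282, giving δ = 3.857.
(The Φ(−δ − z_{α/2}) term is vanishingly small for δ > 0 and is dropped in the standard sample-size formula.)
δ = d·√(n/2) ⇒ n = 2(δ/d)² = 2 × (3.857 / 0.27)² = 408.21.
Round up to the next whole unit.

n = 409 per group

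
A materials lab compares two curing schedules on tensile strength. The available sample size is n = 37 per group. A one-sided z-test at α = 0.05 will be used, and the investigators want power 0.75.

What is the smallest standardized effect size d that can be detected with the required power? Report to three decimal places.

Need Φ(δ − 1.645) = 0.75, so δ = 1.645 + 0.674 = 2.319.
δ = d·√(n/2) ⇒ d = δ/√(n/2) = 2.319/√(37/2) = 0.5392.

d ≈ 0.539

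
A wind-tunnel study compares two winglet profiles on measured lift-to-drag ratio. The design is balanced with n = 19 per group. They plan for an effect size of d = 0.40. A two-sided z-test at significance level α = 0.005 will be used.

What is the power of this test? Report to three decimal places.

Power ≈ 0.058

Noncentrality parameter: δ = d·√(n/2) = 0.40 × √(19/2) = 1.2329
Two-sided α = 0.005 → critical value z_{0.0025} = 2.807.
Power = Φ(δ − 2.807) + Φ(−δ − 2.807) = Φ(-1.574) + Φ(-4.040) = 0.0577 + 0.0000 = 0.0578.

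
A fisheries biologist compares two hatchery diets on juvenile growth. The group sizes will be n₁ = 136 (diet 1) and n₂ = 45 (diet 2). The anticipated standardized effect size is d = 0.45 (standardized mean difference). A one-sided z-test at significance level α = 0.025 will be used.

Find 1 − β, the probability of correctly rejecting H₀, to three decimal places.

Power ≈ 0.744

Noncentrality parameter: λ = d / √(1/n₁ + 1/n₂) = 0.45 / √(1/136 + 1/45) = 2.6167
Critical value for a one-sided test at α = 0.025: z_α = 1.960.
Power = P(Z > 1.960 − λ) = Φ(0.657) = 0.7443.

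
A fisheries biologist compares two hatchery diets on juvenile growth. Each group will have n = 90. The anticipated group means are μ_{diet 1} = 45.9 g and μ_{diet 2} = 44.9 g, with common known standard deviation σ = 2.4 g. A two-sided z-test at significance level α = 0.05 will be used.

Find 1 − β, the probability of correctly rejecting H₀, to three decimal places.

Standardized effect: d = |μ_{diet 1} − μ_{diet 2}| / σ = |45.9 − 44.9| / 2.4 = 0.4167
Noncentrality parameter: δ = d·√(n/2) = 0.4167 × √(90/2) = 2.7951
Two-sided α = 0.05 → critical value z_{0.025} = 1.960.
Power = Φ(δ − 1.960) + Φ(−δ − 1.960) = Φ(0.835) + Φ(-4.755) = 0.7982 + 0.0000 = 0.7982.

Power ≈ 0.798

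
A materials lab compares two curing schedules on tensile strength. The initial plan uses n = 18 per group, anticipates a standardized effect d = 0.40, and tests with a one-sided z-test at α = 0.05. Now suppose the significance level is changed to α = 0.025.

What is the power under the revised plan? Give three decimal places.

Power ≈ 0.224

δ = d·√(n/2) = 0.40 × √(18/2) = 1.2000 (unchanged). New critical value: z_{0.025} = 1.960.
Revised power = Φ(δ − 1.960) = Φ(-0.760) = 0.2236.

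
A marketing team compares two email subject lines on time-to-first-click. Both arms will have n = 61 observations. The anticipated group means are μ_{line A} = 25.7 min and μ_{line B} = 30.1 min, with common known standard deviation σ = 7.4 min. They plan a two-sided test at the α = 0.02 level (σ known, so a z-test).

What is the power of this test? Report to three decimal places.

Standardized effect: d = |μ_{line A} − μ_{line B}| / σ = |25.7 − 30.1| / 7.4 = 0.5946
Noncentrality parameter: δ = d·√(n/2) = 0.5946 × √(61/2) = 3.2838
Two-sided α = 0.02 → critical value z_{0.01} = 2.326.
Power = Φ(δ − 2.326) + Φ(−δ − 2.326) = Φ(0.957) + Φ(-5.610) = 0.8308 + 0.0000 = 0.8308.

Power ≈ 0.831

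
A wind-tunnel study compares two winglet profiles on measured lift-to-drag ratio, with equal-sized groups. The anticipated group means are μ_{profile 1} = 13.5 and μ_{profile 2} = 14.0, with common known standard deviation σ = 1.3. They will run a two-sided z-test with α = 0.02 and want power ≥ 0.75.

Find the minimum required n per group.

n = 122 per group

Standardized effect: d = |μ_{profile 1} − μ_{profile 2}| / σ = |13.5 − 14.0| / 1.3 = 0.3846
Set Φ(δ − 2.326) = 0.75; then δ − 2.326 = Φ⁻¹(0.75) = 0.674, giving δ = 3.001.
(For δ > 0 the lower-tail rejection region contributes negligibly to power, so the one-term inversion is standard.)
δ = d·√(n/2) ⇒ n = 2(δ/d)² = 2 × (3.001 / 0.3846)² = 121.75.
Round up to the next whole unit.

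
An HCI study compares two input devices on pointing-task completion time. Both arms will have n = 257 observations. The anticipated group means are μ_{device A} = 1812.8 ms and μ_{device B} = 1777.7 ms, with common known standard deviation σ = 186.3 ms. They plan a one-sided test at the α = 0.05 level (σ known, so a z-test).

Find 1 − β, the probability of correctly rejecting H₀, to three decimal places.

Power ≈ 0.688

Standardized effect: d = |μ_{device A} − μ_{device B}| / σ = |1812.8 − 1777.7| / 186.3 = 0.1884
Noncentrality parameter: δ = d·√(n/2) = 0.1884 × √(257/2) = 2.1357
One-sided α = 0.05 → critical value z_{0.05} = 1.645.
Power = Φ(δ − 1.645) = Φ(0.491) = 0.6882.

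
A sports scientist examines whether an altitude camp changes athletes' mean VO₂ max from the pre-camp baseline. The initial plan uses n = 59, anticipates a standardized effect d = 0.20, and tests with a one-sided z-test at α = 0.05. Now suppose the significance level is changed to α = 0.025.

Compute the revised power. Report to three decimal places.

Power ≈ 0.336

δ = d·√n = 0.20 × √59 = 1.5362 (unchanged). New critical value: z_{0.025} = 1.960.
Revised power = P(Z > 1.960 − δ) = Φ(-0.424) = 0.3359.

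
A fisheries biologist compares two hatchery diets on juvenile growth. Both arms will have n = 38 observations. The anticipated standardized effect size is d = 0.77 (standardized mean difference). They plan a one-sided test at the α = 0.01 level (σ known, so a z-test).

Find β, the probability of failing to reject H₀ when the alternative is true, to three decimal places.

β ≈ 0.152

Noncentrality parameter: δ = d·√(n/2) = 0.77 × √(38/2) = 3.3564
One-sided α = 0.01 → critical value z_{0.01} = 2.326.
Power = P(Z > 2.326 − δ) = Φ(1.030) = 0.8485.
Type II error: β = 1 − power = 1 − 0.8485 = 0.1515.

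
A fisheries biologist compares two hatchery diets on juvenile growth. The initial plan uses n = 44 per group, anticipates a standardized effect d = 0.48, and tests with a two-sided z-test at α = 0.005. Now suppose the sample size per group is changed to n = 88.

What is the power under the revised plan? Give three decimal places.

Power ≈ 0.647

With n = 88 per group: δ = d·√(n/2) = 0.48 × √(88/2) = 3.1840. Critical value z_{0.0025} = 2.807.
Revised power = Φ(δ − 2.807) + Φ(−δ − 2.807) = Φ(0.377) + Φ(-5.991) = 0.6469 + 0.0000 = 0.6469.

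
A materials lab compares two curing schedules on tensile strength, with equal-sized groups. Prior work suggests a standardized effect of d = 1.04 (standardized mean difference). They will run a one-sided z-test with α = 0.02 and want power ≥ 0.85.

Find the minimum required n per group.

For power 0.85 need Φ(δ − z_{0.02}) = 0.85, so δ = z_{0.02} + z_{0.15} = 2.054 + 1.036 = 3.090.
δ = d·√(n/2) ⇒ n = 2(δ/d)² = 2 × (3.090 / 1.04)² = 17.66.
Round up to the next whole unit.

n = 18 per group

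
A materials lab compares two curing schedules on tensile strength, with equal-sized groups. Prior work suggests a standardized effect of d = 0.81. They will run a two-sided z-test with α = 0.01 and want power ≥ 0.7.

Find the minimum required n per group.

n = 30 per group

Set Φ(δ − 2.576) = 0.7; then δ − 2.576 = Φ⁻¹(0.7) = 0.524, giving δ = 3.100.
(The Φ(−δ − z_{α/2}) term is vanishingly small for δ > 0 and is dropped in the standard sample-size formula.)
δ = d·√(n/2) ⇒ n = 2(δ/d)² = 2 × (3.100 / 0.81)² = 29.30.
Rounding up, n = 30 per group.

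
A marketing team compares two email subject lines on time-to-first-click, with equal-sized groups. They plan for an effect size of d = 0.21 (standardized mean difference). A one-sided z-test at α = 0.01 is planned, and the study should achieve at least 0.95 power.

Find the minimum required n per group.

n = 716 per group

Set Φ(δ − 2.326) = 0.95; then δ − 2.326 = Φ⁻¹(0.95) = 1.645, giving δ = 3.971.
δ = d·√(n/2) ⇒ n = 2(δ/d)² = 2 × (3.971 / 0.21)² = 715.21.
Round up to the next whole unit.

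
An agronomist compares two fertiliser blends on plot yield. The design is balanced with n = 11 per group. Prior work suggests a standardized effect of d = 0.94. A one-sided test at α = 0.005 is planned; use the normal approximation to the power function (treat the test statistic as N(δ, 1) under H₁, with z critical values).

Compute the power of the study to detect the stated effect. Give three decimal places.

Noncentrality parameter: δ = d·√(n/2) = 0.94 × √(11/2) = 2.2045
Critical value for a one-sided test at α = 0.005: z_α = 2.576.
Power = P(Z > 2.576 − δ) = Φ(-0.371) = 0.3552.

Power ≈ 0.355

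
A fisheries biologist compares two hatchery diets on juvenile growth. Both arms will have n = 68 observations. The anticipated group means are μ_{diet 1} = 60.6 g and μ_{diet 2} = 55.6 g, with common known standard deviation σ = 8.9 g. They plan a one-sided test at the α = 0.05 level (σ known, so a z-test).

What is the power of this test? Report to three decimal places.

Standardized effect: d = |μ_{diet 1} − μ_{diet 2}| / σ = |60.6 − 55.6| / 8.9 = 0.5618
Noncentrality parameter: λ = d·√(n/2) = 0.5618 × √(68/2) = 3.2758
Critical value for a one-sided test at α = 0.05: z_α = 1.645.
Power = P(Z > 1.645 − λ) = Φ(1.631) = 0.9486.

Power ≈ 0.949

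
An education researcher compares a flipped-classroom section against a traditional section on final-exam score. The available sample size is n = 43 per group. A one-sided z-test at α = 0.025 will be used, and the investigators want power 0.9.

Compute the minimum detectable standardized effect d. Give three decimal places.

d ≈ 0.699

Required noncentrality: δ = z_{0.025} + z_{0.10} = 1.960 + 1.282 = 3.242.
δ = d·√(n/2) ⇒ d = δ/√(n/2) = 3.242/√(43/2) = 0.6991.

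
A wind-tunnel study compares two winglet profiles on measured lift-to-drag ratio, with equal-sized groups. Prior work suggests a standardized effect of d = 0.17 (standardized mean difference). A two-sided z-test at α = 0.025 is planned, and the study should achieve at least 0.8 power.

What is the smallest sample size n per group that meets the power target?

n = 658 per group

For power 0.8 need Φ(δ − z_{0.0125}) = 0.8, so δ = z_{0.0125} + z_{0.20} = 2.241 + 0.842 = 3.083.
(The Φ(−δ − z_{α/2}) term is vanishingly small for δ > 0 and is dropped in the standard sample-size formula.)
δ = d·√(n/2) ⇒ n = 2(δ/d)² = 2 × (3.083 / 0.17)² = 657.79.
Rounding up, n = 658 per group.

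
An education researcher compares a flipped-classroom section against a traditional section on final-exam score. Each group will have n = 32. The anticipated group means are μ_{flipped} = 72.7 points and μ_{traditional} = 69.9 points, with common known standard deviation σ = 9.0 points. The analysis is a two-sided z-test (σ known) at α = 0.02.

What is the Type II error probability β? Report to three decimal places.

β ≈ 0.860

Standardized effect: d = |μ_{flipped} − μ_{traditional}| / σ = |72.7 − 69.9| / 9.0 = 0.3111
Noncentrality parameter: δ = d·√(n/2) = 0.3111 × √(32/2) = 1.2444
Two-sided α = 0.02 → critical value z_{0.01} = 2.326.
Power = Φ(δ − 2.326) + Φ(−δ − 2.326) = Φ(-1.082) + Φ(-3.571) = 0.1396 + 0.0002 = 0.1398.
Type II error: β = 1 − power = 1 − 0.1398 = 0.8602.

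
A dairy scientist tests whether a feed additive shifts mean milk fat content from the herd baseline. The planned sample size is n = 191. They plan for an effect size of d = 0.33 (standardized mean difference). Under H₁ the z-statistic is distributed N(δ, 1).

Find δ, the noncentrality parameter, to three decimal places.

δ = d·√n = 0.33 × √191 = 4.5607

δ ≈ 4.561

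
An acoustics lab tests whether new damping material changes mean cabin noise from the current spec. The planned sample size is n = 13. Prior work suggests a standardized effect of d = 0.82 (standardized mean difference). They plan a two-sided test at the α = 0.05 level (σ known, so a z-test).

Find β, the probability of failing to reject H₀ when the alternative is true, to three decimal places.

Noncentrality parameter: δ = d·√n = 0.82 × √13 = 2.9566
Critical value for a two-sided test at α = 0.05: z_{α/2} = 1.960.
Power = Φ(δ − 1.960) + Φ(−δ − 1.960) = Φ(0.997) + Φ(-4.917) = 0.8405 + 0.0000 = 0.8405.
Type II error: β = 1 − power = 1 − 0.8405 = 0.1595.

β ≈ 0.159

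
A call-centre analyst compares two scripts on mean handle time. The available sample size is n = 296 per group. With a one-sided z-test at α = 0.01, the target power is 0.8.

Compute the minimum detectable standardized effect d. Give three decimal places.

Need Φ(δ − 2.326) = 0.8, so δ = 2.326 + 0.842 = 3.168.
δ = d·√(n/2) ⇒ d = δ/√(n/2) = 3.168/√(296/2) = 0.2604.

d ≈ 0.260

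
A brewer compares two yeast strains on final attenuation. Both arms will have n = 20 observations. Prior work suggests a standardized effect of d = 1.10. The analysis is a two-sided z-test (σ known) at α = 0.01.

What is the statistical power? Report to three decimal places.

Power ≈ 0.817

Noncentrality parameter: λ = d·√(n/2) = 1.10 × √(20/2) = 3.4785
Two-sided α = 0.01 → critical value z_{0.005} = 2.576.
Power = Φ(λ − 2.576) + Φ(−λ − 2.576) = Φ(0.903) + Φ(-6.054) = 0.8167 + 0.0000 = 0.8167.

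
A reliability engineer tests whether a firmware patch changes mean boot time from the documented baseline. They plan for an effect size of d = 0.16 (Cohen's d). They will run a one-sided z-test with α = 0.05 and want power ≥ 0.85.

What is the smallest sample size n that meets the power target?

Set Φ(δ − 1.645) = 0.85; then δ − 1.645 = Φ⁻¹(0.85) = 1.036, giving δ = 2.681.
δ = d·√n ⇒ n = (δ/d)² = (2.681 / 0.16)² = 280.83.
Rounding up, n = 281.

n = 281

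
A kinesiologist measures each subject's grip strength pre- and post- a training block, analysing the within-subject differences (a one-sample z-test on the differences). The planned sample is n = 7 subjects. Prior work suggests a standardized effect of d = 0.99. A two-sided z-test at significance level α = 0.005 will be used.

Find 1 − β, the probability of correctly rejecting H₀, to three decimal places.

Noncentrality parameter: δ = d·√n = 0.99 × √7 = 2.6193
Critical value for a two-sided test at α = 0.005: z_{α/2} = 2.807.
Power = Φ(δ − 2.807) + Φ(−δ − 2.807) = Φ(-0.188) + Φ(-5.426) = 0.4255 + 0.0000 = 0.4255.

Power ≈ 0.426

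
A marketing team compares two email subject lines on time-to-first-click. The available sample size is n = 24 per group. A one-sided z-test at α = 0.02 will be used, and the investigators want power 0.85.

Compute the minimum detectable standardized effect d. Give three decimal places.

d ≈ 0.892

Required noncentrality: δ = z_{0.02} + z_{0.15} = 2.054 + 1.036 = 3.090.
δ = d·√(n/2) ⇒ d = δ/√(n/2) = 3.090/√(24/2) = 0.8921.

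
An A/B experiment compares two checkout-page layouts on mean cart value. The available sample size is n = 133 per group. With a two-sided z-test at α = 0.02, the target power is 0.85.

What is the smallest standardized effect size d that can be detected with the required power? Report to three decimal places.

Need Φ(δ − 2.326) = 0.85, so δ = 2.326 + 1.036 = 3.363.
(Lower-tail contribution to power is negligible for δ > 0.)
δ = d·√(n/2) ⇒ d = δ/√(n/2) = 3.363/√(133/2) = 0.4124.

d ≈ 0.412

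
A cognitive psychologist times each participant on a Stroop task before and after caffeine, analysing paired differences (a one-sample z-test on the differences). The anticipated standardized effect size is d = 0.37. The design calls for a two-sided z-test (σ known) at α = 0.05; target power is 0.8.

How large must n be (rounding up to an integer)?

n = 58

For power 0.8 need Φ(δ − z_{0.025}) = 0.8, so δ = z_{0.025} + z_{0.20} = 1.960 + 0.842 = 2.802.
(For δ > 0 the lower-tail rejection region contributes negligibly to power, so the one-term inversion is standard.)
δ = d·√n ⇒ n = (δ/d)² = (2.802 / 0.37)² = 57.33.
Round up to the next whole unit.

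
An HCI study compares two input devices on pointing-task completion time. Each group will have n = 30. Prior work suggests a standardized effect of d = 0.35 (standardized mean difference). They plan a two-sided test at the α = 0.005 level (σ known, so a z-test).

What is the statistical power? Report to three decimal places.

Power ≈ 0.073

Noncentrality parameter: λ = d·√(n/2) = 0.35 × √(30/2) = 1.3555
Critical value for a two-sided test at α = 0.005: z_{α/2} = 2.807.
Power = Φ(λ − 2.807) + Φ(−λ − 2.807) = Φ(-1.451) + Φ(-4.163) = 0.0733 + 0.0000 = 0.0733.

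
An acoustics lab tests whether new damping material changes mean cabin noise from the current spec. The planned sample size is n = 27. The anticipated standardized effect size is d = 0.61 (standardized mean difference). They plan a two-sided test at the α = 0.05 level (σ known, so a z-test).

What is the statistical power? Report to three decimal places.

Noncentrality parameter: δ = d·√n = 0.61 × √27 = 3.1697
Critical value for a two-sided test at α = 0.05: z_{α/2} = 1.960.
Power = Φ(δ − 1.960) + Φ(−δ − 1.960) = Φ(1.210) + Φ(-5.130) = 0.8868 + 0.0000 = 0.8868.

Power ≈ 0.887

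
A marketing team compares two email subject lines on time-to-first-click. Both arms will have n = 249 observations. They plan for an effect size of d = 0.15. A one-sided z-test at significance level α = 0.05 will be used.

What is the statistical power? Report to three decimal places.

Power ≈ 0.512

Noncentrality parameter: δ = d·√(n/2) = 0.15 × √(249/2) = 1.6737
One-sided α = 0.05 → critical value z_{0.05} = 1.645.
Power = Φ(δ − 1.645) = Φ(0.029) = 0.5115.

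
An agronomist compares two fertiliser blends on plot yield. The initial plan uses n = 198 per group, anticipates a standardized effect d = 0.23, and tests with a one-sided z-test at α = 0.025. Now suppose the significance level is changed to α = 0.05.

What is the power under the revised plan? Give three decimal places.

δ = d·√(n/2) = 0.23 × √(198/2) = 2.2885 (unchanged). New critical value: z_{0.05} = 1.645.
Revised power = Φ(δ − 1.645) = Φ(0.644) = 0.7401.

Power ≈ 0.740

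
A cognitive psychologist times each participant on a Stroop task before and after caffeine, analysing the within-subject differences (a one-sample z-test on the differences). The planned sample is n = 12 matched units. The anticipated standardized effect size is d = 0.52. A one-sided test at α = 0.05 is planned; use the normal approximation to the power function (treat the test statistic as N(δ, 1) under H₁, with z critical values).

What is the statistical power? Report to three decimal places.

Noncentrality parameter: δ = d·√n = 0.52 × √12 = 1.8013
One-sided α = 0.05 → critical value z_{0.05} = 1.645.
Power = P(Z > 1.645 − δ) = Φ(0.156) = 0.5622.

Power ≈ 0.562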